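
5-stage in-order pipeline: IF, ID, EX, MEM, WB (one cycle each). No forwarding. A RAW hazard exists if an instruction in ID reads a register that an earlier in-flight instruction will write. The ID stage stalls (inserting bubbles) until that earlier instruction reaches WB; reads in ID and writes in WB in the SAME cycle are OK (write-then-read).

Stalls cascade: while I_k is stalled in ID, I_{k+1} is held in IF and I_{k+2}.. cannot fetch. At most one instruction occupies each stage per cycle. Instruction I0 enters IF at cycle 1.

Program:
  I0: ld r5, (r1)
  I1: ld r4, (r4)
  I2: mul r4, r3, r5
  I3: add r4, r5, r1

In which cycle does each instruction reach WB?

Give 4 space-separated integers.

I0 ld r5 <- r1: IF@1 ID@2 stall=0 (-) EX@3 MEM@4 WB@5
I1 ld r4 <- r4: IF@2 ID@3 stall=0 (-) EX@4 MEM@5 WB@6
I2 mul r4 <- r3,r5: IF@3 ID@4 stall=1 (RAW on I0.r5 (WB@5)) EX@6 MEM@7 WB@8
I3 add r4 <- r5,r1: IF@4 ID@6 stall=0 (-) EX@7 MEM@8 WB@9

Answer: 5 6 8 9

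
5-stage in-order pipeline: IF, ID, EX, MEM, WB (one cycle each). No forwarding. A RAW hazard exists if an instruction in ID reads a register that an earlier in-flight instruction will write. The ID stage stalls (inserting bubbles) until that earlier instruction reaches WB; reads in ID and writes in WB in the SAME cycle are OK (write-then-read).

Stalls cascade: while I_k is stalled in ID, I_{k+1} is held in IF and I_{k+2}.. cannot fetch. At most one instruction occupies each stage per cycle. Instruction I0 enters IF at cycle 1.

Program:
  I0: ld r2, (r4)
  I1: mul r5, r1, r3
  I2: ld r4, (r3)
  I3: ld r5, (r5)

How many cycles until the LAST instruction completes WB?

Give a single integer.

Answer: 9

Derivation:
I0 ld r2 <- r4: IF@1 ID@2 stall=0 (-) EX@3 MEM@4 WB@5
I1 mul r5 <- r1,r3: IF@2 ID@3 stall=0 (-) EX@4 MEM@5 WB@6
I2 ld r4 <- r3: IF@3 ID@4 stall=0 (-) EX@5 MEM@6 WB@7
I3 ld r5 <- r5: IF@4 ID@5 stall=1 (RAW on I1.r5 (WB@6)) EX@7 MEM@8 WB@9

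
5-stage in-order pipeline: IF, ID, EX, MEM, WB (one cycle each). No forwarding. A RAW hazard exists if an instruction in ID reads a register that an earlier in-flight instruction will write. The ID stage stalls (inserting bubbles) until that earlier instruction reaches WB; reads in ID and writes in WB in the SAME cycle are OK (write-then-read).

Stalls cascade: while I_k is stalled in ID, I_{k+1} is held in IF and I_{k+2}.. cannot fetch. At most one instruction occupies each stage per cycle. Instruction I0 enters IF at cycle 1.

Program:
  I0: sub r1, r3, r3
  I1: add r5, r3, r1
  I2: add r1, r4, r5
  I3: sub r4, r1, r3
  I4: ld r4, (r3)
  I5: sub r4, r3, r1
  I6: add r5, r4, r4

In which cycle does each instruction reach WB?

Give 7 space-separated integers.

I0 sub r1 <- r3,r3: IF@1 ID@2 stall=0 (-) EX@3 MEM@4 WB@5
I1 add r5 <- r3,r1: IF@2 ID@3 stall=2 (RAW on I0.r1 (WB@5)) EX@6 MEM@7 WB@8
I2 add r1 <- r4,r5: IF@3 ID@6 stall=2 (RAW on I1.r5 (WB@8)) EX@9 MEM@10 WB@11
I3 sub r4 <- r1,r3: IF@6 ID@9 stall=2 (RAW on I2.r1 (WB@11)) EX@12 MEM@13 WB@14
I4 ld r4 <- r3: IF@9 ID@12 stall=0 (-) EX@13 MEM@14 WB@15
I5 sub r4 <- r3,r1: IF@12 ID@13 stall=0 (-) EX@14 MEM@15 WB@16
I6 add r5 <- r4,r4: IF@13 ID@14 stall=2 (RAW on I5.r4 (WB@16)) EX@17 MEM@18 WB@19

Answer: 5 8 11 14 15 16 19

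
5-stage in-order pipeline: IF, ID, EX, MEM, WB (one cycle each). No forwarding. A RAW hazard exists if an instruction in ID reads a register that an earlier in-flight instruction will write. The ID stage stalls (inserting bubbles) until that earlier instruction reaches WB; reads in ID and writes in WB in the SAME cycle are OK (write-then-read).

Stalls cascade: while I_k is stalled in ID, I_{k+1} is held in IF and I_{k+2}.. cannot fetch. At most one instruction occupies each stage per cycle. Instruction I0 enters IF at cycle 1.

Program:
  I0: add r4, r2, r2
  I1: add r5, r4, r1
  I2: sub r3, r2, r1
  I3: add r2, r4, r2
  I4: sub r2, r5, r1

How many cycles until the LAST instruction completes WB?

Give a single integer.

Answer: 11

Derivation:
I0 add r4 <- r2,r2: IF@1 ID@2 stall=0 (-) EX@3 MEM@4 WB@5
I1 add r5 <- r4,r1: IF@2 ID@3 stall=2 (RAW on I0.r4 (WB@5)) EX@6 MEM@7 WB@8
I2 sub r3 <- r2,r1: IF@3 ID@6 stall=0 (-) EX@7 MEM@8 WB@9
I3 add r2 <- r4,r2: IF@6 ID@7 stall=0 (-) EX@8 MEM@9 WB@10
I4 sub r2 <- r5,r1: IF@7 ID@8 stall=0 (-) EX@9 MEM@10 WB@11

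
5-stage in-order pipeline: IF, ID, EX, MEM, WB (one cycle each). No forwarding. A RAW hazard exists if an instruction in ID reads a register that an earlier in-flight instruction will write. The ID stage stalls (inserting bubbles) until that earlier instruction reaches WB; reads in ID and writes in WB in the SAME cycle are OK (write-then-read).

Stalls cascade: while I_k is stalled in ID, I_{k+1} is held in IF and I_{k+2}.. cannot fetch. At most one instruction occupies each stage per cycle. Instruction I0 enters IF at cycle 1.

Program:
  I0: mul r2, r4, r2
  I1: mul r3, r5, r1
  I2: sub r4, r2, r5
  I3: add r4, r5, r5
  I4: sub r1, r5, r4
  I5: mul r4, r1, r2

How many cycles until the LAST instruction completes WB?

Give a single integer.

Answer: 15

Derivation:
I0 mul r2 <- r4,r2: IF@1 ID@2 stall=0 (-) EX@3 MEM@4 WB@5
I1 mul r3 <- r5,r1: IF@2 ID@3 stall=0 (-) EX@4 MEM@5 WB@6
I2 sub r4 <- r2,r5: IF@3 ID@4 stall=1 (RAW on I0.r2 (WB@5)) EX@6 MEM@7 WB@8
I3 add r4 <- r5,r5: IF@4 ID@6 stall=0 (-) EX@7 MEM@8 WB@9
I4 sub r1 <- r5,r4: IF@6 ID@7 stall=2 (RAW on I3.r4 (WB@9)) EX@10 MEM@11 WB@12
I5 mul r4 <- r1,r2: IF@7 ID@10 stall=2 (RAW on I4.r1 (WB@12)) EX@13 MEM@14 WB@15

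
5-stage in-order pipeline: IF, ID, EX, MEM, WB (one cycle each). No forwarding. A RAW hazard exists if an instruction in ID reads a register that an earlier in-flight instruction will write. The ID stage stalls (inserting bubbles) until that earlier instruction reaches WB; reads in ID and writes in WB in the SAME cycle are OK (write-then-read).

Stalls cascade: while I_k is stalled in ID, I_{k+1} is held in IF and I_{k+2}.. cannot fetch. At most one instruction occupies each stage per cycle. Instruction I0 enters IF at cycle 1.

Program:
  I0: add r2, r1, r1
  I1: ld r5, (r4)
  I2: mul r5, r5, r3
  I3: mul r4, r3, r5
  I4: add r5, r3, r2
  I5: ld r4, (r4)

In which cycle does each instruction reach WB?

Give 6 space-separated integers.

I0 add r2 <- r1,r1: IF@1 ID@2 stall=0 (-) EX@3 MEM@4 WB@5
I1 ld r5 <- r4: IF@2 ID@3 stall=0 (-) EX@4 MEM@5 WB@6
I2 mul r5 <- r5,r3: IF@3 ID@4 stall=2 (RAW on I1.r5 (WB@6)) EX@7 MEM@8 WB@9
I3 mul r4 <- r3,r5: IF@4 ID@7 stall=2 (RAW on I2.r5 (WB@9)) EX@10 MEM@11 WB@12
I4 add r5 <- r3,r2: IF@7 ID@10 stall=0 (-) EX@11 MEM@12 WB@13
I5 ld r4 <- r4: IF@10 ID@11 stall=1 (RAW on I3.r4 (WB@12)) EX@13 MEM@14 WB@15

Answer: 5 6 9 12 13 15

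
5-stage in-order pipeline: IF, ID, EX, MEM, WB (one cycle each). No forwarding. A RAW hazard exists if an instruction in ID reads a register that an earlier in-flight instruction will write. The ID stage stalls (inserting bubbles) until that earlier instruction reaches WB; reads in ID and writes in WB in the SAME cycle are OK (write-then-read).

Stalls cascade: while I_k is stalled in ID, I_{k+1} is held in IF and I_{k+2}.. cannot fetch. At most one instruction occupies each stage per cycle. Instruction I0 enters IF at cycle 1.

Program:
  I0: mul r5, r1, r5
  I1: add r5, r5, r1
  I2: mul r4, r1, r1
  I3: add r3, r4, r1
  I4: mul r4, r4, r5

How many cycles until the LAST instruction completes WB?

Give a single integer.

I0 mul r5 <- r1,r5: IF@1 ID@2 stall=0 (-) EX@3 MEM@4 WB@5
I1 add r5 <- r5,r1: IF@2 ID@3 stall=2 (RAW on I0.r5 (WB@5)) EX@6 MEM@7 WB@8
I2 mul r4 <- r1,r1: IF@3 ID@6 stall=0 (-) EX@7 MEM@8 WB@9
I3 add r3 <- r4,r1: IF@6 ID@7 stall=2 (RAW on I2.r4 (WB@9)) EX@10 MEM@11 WB@12
I4 mul r4 <- r4,r5: IF@7 ID@10 stall=0 (-) EX@11 MEM@12 WB@13

Answer: 13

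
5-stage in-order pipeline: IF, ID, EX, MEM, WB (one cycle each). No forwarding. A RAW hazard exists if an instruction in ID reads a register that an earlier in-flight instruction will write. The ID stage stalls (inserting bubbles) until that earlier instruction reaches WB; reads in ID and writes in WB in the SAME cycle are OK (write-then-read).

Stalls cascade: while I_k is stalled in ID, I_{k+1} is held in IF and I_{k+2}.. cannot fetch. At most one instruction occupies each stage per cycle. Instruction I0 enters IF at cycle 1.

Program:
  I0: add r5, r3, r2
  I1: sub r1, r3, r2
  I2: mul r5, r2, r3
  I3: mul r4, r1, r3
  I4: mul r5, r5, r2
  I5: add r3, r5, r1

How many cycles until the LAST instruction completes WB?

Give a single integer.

I0 add r5 <- r3,r2: IF@1 ID@2 stall=0 (-) EX@3 MEM@4 WB@5
I1 sub r1 <- r3,r2: IF@2 ID@3 stall=0 (-) EX@4 MEM@5 WB@6
I2 mul r5 <- r2,r3: IF@3 ID@4 stall=0 (-) EX@5 MEM@6 WB@7
I3 mul r4 <- r1,r3: IF@4 ID@5 stall=1 (RAW on I1.r1 (WB@6)) EX@7 MEM@8 WB@9
I4 mul r5 <- r5,r2: IF@5 ID@7 stall=0 (-) EX@8 MEM@9 WB@10
I5 add r3 <- r5,r1: IF@7 ID@8 stall=2 (RAW on I4.r5 (WB@10)) EX@11 MEM@12 WB@13

Answer: 13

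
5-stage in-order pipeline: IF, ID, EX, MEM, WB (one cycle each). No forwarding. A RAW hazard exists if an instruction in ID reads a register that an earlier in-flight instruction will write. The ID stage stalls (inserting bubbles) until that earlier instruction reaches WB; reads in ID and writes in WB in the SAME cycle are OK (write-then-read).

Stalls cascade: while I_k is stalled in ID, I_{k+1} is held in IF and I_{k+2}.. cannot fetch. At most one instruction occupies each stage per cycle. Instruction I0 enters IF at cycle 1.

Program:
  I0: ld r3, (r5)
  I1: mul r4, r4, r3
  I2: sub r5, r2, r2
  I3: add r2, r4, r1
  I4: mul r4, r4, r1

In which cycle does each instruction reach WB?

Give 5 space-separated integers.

Answer: 5 8 9 11 12

Derivation:
I0 ld r3 <- r5: IF@1 ID@2 stall=0 (-) EX@3 MEM@4 WB@5
I1 mul r4 <- r4,r3: IF@2 ID@3 stall=2 (RAW on I0.r3 (WB@5)) EX@6 MEM@7 WB@8
I2 sub r5 <- r2,r2: IF@3 ID@6 stall=0 (-) EX@7 MEM@8 WB@9
I3 add r2 <- r4,r1: IF@6 ID@7 stall=1 (RAW on I1.r4 (WB@8)) EX@9 MEM@10 WB@11
I4 mul r4 <- r4,r1: IF@7 ID@9 stall=0 (-) EX@10 MEM@11 WB@12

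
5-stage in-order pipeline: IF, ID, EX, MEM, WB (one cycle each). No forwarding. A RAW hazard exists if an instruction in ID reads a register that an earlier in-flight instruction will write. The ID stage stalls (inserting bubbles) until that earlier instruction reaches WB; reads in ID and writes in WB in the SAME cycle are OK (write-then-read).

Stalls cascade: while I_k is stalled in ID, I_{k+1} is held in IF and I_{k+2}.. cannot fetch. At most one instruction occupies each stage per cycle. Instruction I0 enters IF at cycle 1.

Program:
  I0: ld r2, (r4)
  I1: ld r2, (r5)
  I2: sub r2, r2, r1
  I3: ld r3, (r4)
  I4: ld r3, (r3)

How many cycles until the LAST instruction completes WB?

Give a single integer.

I0 ld r2 <- r4: IF@1 ID@2 stall=0 (-) EX@3 MEM@4 WB@5
I1 ld r2 <- r5: IF@2 ID@3 stall=0 (-) EX@4 MEM@5 WB@6
I2 sub r2 <- r2,r1: IF@3 ID@4 stall=2 (RAW on I1.r2 (WB@6)) EX@7 MEM@8 WB@9
I3 ld r3 <- r4: IF@4 ID@7 stall=0 (-) EX@8 MEM@9 WB@10
I4 ld r3 <- r3: IF@7 ID@8 stall=2 (RAW on I3.r3 (WB@10)) EX@11 MEM@12 WB@13

Answer: 13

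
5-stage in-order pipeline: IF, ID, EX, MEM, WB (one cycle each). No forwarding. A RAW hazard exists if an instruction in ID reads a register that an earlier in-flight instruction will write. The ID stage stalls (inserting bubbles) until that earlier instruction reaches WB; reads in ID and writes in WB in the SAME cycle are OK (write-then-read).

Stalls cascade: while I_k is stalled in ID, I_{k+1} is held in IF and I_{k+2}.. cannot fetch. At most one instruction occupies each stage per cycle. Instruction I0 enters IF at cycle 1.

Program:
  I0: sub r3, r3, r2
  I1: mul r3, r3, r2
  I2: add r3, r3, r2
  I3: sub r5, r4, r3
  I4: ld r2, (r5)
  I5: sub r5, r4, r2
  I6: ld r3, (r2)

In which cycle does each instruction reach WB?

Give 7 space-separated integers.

Answer: 5 8 11 14 17 20 21

Derivation:
I0 sub r3 <- r3,r2: IF@1 ID@2 stall=0 (-) EX@3 MEM@4 WB@5
I1 mul r3 <- r3,r2: IF@2 ID@3 stall=2 (RAW on I0.r3 (WB@5)) EX@6 MEM@7 WB@8
I2 add r3 <- r3,r2: IF@3 ID@6 stall=2 (RAW on I1.r3 (WB@8)) EX@9 MEM@10 WB@11
I3 sub r5 <- r4,r3: IF@6 ID@9 stall=2 (RAW on I2.r3 (WB@11)) EX@12 MEM@13 WB@14
I4 ld r2 <- r5: IF@9 ID@12 stall=2 (RAW on I3.r5 (WB@14)) EX@15 MEM@16 WB@17
I5 sub r5 <- r4,r2: IF@12 ID@15 stall=2 (RAW on I4.r2 (WB@17)) EX@18 MEM@19 WB@20
I6 ld r3 <- r2: IF@15 ID@18 stall=0 (-) EX@19 MEM@20 WB@21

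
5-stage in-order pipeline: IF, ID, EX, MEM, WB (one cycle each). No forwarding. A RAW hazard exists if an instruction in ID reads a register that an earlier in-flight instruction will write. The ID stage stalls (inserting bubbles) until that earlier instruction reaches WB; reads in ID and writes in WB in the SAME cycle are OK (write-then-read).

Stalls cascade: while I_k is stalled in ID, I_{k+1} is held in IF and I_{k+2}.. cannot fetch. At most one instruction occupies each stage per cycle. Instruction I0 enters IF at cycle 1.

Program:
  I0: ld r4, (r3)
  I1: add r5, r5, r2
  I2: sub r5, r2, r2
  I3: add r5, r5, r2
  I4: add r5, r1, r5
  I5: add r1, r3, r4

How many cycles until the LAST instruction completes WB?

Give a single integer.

I0 ld r4 <- r3: IF@1 ID@2 stall=0 (-) EX@3 MEM@4 WB@5
I1 add r5 <- r5,r2: IF@2 ID@3 stall=0 (-) EX@4 MEM@5 WB@6
I2 sub r5 <- r2,r2: IF@3 ID@4 stall=0 (-) EX@5 MEM@6 WB@7
I3 add r5 <- r5,r2: IF@4 ID@5 stall=2 (RAW on I2.r5 (WB@7)) EX@8 MEM@9 WB@10
I4 add r5 <- r1,r5: IF@5 ID@8 stall=2 (RAW on I3.r5 (WB@10)) EX@11 MEM@12 WB@13
I5 add r1 <- r3,r4: IF@8 ID@11 stall=0 (-) EX@12 MEM@13 WB@14

Answer: 14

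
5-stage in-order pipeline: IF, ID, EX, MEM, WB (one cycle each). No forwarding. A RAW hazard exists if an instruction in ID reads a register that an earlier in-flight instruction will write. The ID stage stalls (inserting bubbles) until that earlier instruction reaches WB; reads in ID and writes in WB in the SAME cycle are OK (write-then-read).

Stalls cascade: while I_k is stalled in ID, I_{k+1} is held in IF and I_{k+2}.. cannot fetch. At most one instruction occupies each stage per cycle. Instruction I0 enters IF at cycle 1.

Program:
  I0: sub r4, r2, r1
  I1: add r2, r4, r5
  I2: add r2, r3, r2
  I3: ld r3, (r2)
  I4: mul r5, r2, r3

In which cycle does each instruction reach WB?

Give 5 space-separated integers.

I0 sub r4 <- r2,r1: IF@1 ID@2 stall=0 (-) EX@3 MEM@4 WB@5
I1 add r2 <- r4,r5: IF@2 ID@3 stall=2 (RAW on I0.r4 (WB@5)) EX@6 MEM@7 WB@8
I2 add r2 <- r3,r2: IF@3 ID@6 stall=2 (RAW on I1.r2 (WB@8)) EX@9 MEM@10 WB@11
I3 ld r3 <- r2: IF@6 ID@9 stall=2 (RAW on I2.r2 (WB@11)) EX@12 MEM@13 WB@14
I4 mul r5 <- r2,r3: IF@9 ID@12 stall=2 (RAW on I3.r3 (WB@14)) EX@15 MEM@16 WB@17

Answer: 5 8 11 14 17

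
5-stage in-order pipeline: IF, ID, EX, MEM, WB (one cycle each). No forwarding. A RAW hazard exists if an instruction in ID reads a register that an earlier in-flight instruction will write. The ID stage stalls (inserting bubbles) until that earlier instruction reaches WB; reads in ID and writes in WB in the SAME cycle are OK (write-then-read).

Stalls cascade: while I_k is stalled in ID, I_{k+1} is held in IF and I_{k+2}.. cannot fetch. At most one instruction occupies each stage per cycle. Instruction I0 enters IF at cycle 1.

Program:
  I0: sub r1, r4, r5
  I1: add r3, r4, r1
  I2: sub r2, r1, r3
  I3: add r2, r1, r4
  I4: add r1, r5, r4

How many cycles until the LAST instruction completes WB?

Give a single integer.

I0 sub r1 <- r4,r5: IF@1 ID@2 stall=0 (-) EX@3 MEM@4 WB@5
I1 add r3 <- r4,r1: IF@2 ID@3 stall=2 (RAW on I0.r1 (WB@5)) EX@6 MEM@7 WB@8
I2 sub r2 <- r1,r3: IF@3 ID@6 stall=2 (RAW on I1.r3 (WB@8)) EX@9 MEM@10 WB@11
I3 add r2 <- r1,r4: IF@6 ID@9 stall=0 (-) EX@10 MEM@11 WB@12
I4 add r1 <- r5,r4: IF@9 ID@10 stall=0 (-) EX@11 MEM@12 WB@13

Answer: 13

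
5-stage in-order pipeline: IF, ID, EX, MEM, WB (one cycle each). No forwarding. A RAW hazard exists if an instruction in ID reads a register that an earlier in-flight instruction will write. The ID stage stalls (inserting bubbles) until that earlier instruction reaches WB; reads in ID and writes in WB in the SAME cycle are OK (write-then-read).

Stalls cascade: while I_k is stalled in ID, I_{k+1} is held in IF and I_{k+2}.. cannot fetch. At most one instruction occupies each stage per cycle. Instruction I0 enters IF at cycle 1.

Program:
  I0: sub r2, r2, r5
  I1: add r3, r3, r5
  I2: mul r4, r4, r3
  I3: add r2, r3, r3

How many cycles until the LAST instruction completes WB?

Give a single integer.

Answer: 10

Derivation:
I0 sub r2 <- r2,r5: IF@1 ID@2 stall=0 (-) EX@3 MEM@4 WB@5
I1 add r3 <- r3,r5: IF@2 ID@3 stall=0 (-) EX@4 MEM@5 WB@6
I2 mul r4 <- r4,r3: IF@3 ID@4 stall=2 (RAW on I1.r3 (WB@6)) EX@7 MEM@8 WB@9
I3 add r2 <- r3,r3: IF@4 ID@7 stall=0 (-) EX@8 MEM@9 WB@10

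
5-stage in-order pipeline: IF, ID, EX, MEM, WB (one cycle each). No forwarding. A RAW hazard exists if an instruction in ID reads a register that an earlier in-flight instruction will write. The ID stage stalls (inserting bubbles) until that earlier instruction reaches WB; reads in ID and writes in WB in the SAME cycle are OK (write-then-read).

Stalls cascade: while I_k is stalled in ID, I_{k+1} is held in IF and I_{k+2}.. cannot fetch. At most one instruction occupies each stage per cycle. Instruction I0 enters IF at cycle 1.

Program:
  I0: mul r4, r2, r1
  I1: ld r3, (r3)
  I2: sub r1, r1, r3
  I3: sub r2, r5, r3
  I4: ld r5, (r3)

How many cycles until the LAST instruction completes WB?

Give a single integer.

Answer: 11

Derivation:
I0 mul r4 <- r2,r1: IF@1 ID@2 stall=0 (-) EX@3 MEM@4 WB@5
I1 ld r3 <- r3: IF@2 ID@3 stall=0 (-) EX@4 MEM@5 WB@6
I2 sub r1 <- r1,r3: IF@3 ID@4 stall=2 (RAW on I1.r3 (WB@6)) EX@7 MEM@8 WB@9
I3 sub r2 <- r5,r3: IF@4 ID@7 stall=0 (-) EX@8 MEM@9 WB@10
I4 ld r5 <- r3: IF@7 ID@8 stall=0 (-) EX@9 MEM@10 WB@11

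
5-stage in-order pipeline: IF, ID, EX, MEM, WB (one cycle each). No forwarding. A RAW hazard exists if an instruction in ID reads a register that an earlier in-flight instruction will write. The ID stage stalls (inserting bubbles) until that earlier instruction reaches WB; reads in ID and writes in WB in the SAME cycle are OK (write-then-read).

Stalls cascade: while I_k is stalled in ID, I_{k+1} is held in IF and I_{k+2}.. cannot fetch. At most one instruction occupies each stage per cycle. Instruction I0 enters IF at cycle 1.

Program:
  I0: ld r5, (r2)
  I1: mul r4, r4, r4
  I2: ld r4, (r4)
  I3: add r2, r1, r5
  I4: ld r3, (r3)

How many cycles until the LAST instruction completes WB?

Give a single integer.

I0 ld r5 <- r2: IF@1 ID@2 stall=0 (-) EX@3 MEM@4 WB@5
I1 mul r4 <- r4,r4: IF@2 ID@3 stall=0 (-) EX@4 MEM@5 WB@6
I2 ld r4 <- r4: IF@3 ID@4 stall=2 (RAW on I1.r4 (WB@6)) EX@7 MEM@8 WB@9
I3 add r2 <- r1,r5: IF@4 ID@7 stall=0 (-) EX@8 MEM@9 WB@10
I4 ld r3 <- r3: IF@7 ID@8 stall=0 (-) EX@9 MEM@10 WB@11

Answer: 11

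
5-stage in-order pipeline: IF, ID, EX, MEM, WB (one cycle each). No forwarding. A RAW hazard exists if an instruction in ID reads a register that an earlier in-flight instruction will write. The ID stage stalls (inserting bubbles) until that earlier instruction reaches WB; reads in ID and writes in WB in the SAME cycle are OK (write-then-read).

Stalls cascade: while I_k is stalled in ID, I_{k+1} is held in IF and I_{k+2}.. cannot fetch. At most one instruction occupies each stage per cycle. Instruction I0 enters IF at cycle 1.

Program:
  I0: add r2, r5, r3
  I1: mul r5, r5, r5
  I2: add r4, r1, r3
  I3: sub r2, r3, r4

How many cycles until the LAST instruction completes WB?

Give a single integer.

I0 add r2 <- r5,r3: IF@1 ID@2 stall=0 (-) EX@3 MEM@4 WB@5
I1 mul r5 <- r5,r5: IF@2 ID@3 stall=0 (-) EX@4 MEM@5 WB@6
I2 add r4 <- r1,r3: IF@3 ID@4 stall=0 (-) EX@5 MEM@6 WB@7
I3 sub r2 <- r3,r4: IF@4 ID@5 stall=2 (RAW on I2.r4 (WB@7)) EX@8 MEM@9 WB@10

Answer: 10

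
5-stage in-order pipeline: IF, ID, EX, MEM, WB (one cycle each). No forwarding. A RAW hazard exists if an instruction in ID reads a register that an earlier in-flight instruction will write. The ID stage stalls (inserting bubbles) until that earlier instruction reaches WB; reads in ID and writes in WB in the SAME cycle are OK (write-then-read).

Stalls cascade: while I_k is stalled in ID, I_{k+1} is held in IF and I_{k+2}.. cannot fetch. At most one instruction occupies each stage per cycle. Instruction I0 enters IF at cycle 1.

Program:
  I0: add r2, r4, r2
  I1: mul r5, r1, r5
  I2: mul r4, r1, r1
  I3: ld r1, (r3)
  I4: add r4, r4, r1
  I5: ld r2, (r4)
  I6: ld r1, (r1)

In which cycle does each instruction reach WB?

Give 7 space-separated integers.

I0 add r2 <- r4,r2: IF@1 ID@2 stall=0 (-) EX@3 MEM@4 WB@5
I1 mul r5 <- r1,r5: IF@2 ID@3 stall=0 (-) EX@4 MEM@5 WB@6
I2 mul r4 <- r1,r1: IF@3 ID@4 stall=0 (-) EX@5 MEM@6 WB@7
I3 ld r1 <- r3: IF@4 ID@5 stall=0 (-) EX@6 MEM@7 WB@8
I4 add r4 <- r4,r1: IF@5 ID@6 stall=2 (RAW on I3.r1 (WB@8)) EX@9 MEM@10 WB@11
I5 ld r2 <- r4: IF@6 ID@9 stall=2 (RAW on I4.r4 (WB@11)) EX@12 MEM@13 WB@14
I6 ld r1 <- r1: IF@9 ID@12 stall=0 (-) EX@13 MEM@14 WB@15

Answer: 5 6 7 8 11 14 15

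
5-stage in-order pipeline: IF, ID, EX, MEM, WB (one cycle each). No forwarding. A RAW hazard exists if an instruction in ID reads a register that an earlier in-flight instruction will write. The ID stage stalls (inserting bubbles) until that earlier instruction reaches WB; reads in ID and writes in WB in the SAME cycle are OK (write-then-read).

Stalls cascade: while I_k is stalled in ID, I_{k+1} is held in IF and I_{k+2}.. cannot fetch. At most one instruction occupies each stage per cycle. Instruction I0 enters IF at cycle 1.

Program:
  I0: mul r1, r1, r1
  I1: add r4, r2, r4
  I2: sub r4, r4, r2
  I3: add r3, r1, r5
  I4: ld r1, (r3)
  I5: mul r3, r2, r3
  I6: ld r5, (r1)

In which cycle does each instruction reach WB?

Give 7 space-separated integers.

Answer: 5 6 9 10 13 14 16

Derivation:
I0 mul r1 <- r1,r1: IF@1 ID@2 stall=0 (-) EX@3 MEM@4 WB@5
I1 add r4 <- r2,r4: IF@2 ID@3 stall=0 (-) EX@4 MEM@5 WB@6
I2 sub r4 <- r4,r2: IF@3 ID@4 stall=2 (RAW on I1.r4 (WB@6)) EX@7 MEM@8 WB@9
I3 add r3 <- r1,r5: IF@4 ID@7 stall=0 (-) EX@8 MEM@9 WB@10
I4 ld r1 <- r3: IF@7 ID@8 stall=2 (RAW on I3.r3 (WB@10)) EX@11 MEM@12 WB@13
I5 mul r3 <- r2,r3: IF@8 ID@11 stall=0 (-) EX@12 MEM@13 WB@14
I6 ld r5 <- r1: IF@11 ID@12 stall=1 (RAW on I4.r1 (WB@13)) EX@14 MEM@15 WB@16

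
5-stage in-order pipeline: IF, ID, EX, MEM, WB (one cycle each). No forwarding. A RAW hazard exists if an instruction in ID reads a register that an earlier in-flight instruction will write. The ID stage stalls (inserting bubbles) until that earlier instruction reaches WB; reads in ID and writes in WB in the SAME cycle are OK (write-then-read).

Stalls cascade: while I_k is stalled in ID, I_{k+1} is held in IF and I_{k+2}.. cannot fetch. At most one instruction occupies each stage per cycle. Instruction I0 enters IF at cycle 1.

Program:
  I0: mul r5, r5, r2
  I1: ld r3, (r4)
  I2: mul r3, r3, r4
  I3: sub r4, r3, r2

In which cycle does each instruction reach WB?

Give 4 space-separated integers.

Answer: 5 6 9 12

Derivation:
I0 mul r5 <- r5,r2: IF@1 ID@2 stall=0 (-) EX@3 MEM@4 WB@5
I1 ld r3 <- r4: IF@2 ID@3 stall=0 (-) EX@4 MEM@5 WB@6
I2 mul r3 <- r3,r4: IF@3 ID@4 stall=2 (RAW on I1.r3 (WB@6)) EX@7 MEM@8 WB@9
I3 sub r4 <- r3,r2: IF@4 ID@7 stall=2 (RAW on I2.r3 (WB@9)) EX@10 MEM@11 WB@12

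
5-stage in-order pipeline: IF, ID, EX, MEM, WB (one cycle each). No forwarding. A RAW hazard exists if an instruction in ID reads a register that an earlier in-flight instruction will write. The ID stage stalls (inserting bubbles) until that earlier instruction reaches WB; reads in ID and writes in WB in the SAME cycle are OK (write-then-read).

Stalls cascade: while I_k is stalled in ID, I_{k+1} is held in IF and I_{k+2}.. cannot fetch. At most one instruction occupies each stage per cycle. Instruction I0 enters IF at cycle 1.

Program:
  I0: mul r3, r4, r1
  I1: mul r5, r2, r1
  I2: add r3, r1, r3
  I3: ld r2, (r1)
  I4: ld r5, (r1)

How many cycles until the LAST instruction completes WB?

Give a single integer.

I0 mul r3 <- r4,r1: IF@1 ID@2 stall=0 (-) EX@3 MEM@4 WB@5
I1 mul r5 <- r2,r1: IF@2 ID@3 stall=0 (-) EX@4 MEM@5 WB@6
I2 add r3 <- r1,r3: IF@3 ID@4 stall=1 (RAW on I0.r3 (WB@5)) EX@6 MEM@7 WB@8
I3 ld r2 <- r1: IF@4 ID@6 stall=0 (-) EX@7 MEM@8 WB@9
I4 ld r5 <- r1: IF@6 ID@7 stall=0 (-) EX@8 MEM@9 WB@10

Answer: 10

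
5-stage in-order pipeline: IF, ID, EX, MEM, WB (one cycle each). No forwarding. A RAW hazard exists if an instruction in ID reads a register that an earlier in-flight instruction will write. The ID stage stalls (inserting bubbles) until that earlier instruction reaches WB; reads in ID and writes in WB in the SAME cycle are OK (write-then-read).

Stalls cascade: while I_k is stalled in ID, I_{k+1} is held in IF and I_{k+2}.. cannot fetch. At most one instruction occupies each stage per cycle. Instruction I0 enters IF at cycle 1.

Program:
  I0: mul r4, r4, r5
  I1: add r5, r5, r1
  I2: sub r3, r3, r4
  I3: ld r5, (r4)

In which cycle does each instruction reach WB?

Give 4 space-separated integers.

I0 mul r4 <- r4,r5: IF@1 ID@2 stall=0 (-) EX@3 MEM@4 WB@5
I1 add r5 <- r5,r1: IF@2 ID@3 stall=0 (-) EX@4 MEM@5 WB@6
I2 sub r3 <- r3,r4: IF@3 ID@4 stall=1 (RAW on I0.r4 (WB@5)) EX@6 MEM@7 WB@8
I3 ld r5 <- r4: IF@4 ID@6 stall=0 (-) EX@7 MEM@8 WB@9

Answer: 5 6 8 9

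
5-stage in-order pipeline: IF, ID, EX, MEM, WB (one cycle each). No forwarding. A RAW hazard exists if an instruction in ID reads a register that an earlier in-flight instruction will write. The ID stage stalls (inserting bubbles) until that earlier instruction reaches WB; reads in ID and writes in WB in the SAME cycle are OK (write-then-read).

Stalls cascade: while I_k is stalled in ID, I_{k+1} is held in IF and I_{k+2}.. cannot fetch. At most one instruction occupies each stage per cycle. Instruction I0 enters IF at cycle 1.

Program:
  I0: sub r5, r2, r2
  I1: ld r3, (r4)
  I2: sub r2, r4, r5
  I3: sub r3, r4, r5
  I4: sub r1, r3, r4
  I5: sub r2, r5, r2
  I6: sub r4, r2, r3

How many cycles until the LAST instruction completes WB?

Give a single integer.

Answer: 16

Derivation:
I0 sub r5 <- r2,r2: IF@1 ID@2 stall=0 (-) EX@3 MEM@4 WB@5
I1 ld r3 <- r4: IF@2 ID@3 stall=0 (-) EX@4 MEM@5 WB@6
I2 sub r2 <- r4,r5: IF@3 ID@4 stall=1 (RAW on I0.r5 (WB@5)) EX@6 MEM@7 WB@8
I3 sub r3 <- r4,r5: IF@4 ID@6 stall=0 (-) EX@7 MEM@8 WB@9
I4 sub r1 <- r3,r4: IF@6 ID@7 stall=2 (RAW on I3.r3 (WB@9)) EX@10 MEM@11 WB@12
I5 sub r2 <- r5,r2: IF@7 ID@10 stall=0 (-) EX@11 MEM@12 WB@13
I6 sub r4 <- r2,r3: IF@10 ID@11 stall=2 (RAW on I5.r2 (WB@13)) EX@14 MEM@15 WB@16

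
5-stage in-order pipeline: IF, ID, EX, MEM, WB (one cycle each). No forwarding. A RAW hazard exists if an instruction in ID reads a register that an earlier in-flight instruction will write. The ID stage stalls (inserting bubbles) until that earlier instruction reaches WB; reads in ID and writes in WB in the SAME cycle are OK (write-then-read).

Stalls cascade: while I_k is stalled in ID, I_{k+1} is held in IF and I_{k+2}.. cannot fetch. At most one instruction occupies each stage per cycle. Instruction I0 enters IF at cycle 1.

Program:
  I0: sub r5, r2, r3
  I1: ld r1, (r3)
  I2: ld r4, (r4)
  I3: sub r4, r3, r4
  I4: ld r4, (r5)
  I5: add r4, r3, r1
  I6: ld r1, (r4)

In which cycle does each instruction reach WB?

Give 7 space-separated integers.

I0 sub r5 <- r2,r3: IF@1 ID@2 stall=0 (-) EX@3 MEM@4 WB@5
I1 ld r1 <- r3: IF@2 ID@3 stall=0 (-) EX@4 MEM@5 WB@6
I2 ld r4 <- r4: IF@3 ID@4 stall=0 (-) EX@5 MEM@6 WB@7
I3 sub r4 <- r3,r4: IF@4 ID@5 stall=2 (RAW on I2.r4 (WB@7)) EX@8 MEM@9 WB@10
I4 ld r4 <- r5: IF@5 ID@8 stall=0 (-) EX@9 MEM@10 WB@11
I5 add r4 <- r3,r1: IF@8 ID@9 stall=0 (-) EX@10 MEM@11 WB@12
I6 ld r1 <- r4: IF@9 ID@10 stall=2 (RAW on I5.r4 (WB@12)) EX@13 MEM@14 WB@15

Answer: 5 6 7 10 11 12 15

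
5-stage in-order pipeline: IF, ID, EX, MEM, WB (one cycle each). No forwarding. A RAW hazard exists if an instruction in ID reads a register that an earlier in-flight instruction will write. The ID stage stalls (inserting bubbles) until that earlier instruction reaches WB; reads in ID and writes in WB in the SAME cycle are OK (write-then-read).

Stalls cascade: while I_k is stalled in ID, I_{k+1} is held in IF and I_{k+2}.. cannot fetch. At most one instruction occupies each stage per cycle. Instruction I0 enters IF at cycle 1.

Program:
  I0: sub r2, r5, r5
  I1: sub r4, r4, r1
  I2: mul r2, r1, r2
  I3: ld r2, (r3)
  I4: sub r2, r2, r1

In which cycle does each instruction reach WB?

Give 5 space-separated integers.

Answer: 5 6 8 9 12

Derivation:
I0 sub r2 <- r5,r5: IF@1 ID@2 stall=0 (-) EX@3 MEM@4 WB@5
I1 sub r4 <- r4,r1: IF@2 ID@3 stall=0 (-) EX@4 MEM@5 WB@6
I2 mul r2 <- r1,r2: IF@3 ID@4 stall=1 (RAW on I0.r2 (WB@5)) EX@6 MEM@7 WB@8
I3 ld r2 <- r3: IF@4 ID@6 stall=0 (-) EX@7 MEM@8 WB@9
I4 sub r2 <- r2,r1: IF@6 ID@7 stall=2 (RAW on I3.r2 (WB@9)) EX@10 MEM@11 WB@12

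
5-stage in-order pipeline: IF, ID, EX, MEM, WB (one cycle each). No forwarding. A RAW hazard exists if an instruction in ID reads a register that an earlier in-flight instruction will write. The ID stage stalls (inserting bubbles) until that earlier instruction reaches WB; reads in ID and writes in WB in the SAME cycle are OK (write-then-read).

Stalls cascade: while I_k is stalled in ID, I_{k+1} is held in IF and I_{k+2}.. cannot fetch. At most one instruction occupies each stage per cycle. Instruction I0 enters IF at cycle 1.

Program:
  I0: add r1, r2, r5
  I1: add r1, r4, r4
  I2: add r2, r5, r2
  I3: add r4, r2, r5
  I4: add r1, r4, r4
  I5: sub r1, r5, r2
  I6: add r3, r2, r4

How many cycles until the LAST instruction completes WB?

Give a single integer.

Answer: 15

Derivation:
I0 add r1 <- r2,r5: IF@1 ID@2 stall=0 (-) EX@3 MEM@4 WB@5
I1 add r1 <- r4,r4: IF@2 ID@3 stall=0 (-) EX@4 MEM@5 WB@6
I2 add r2 <- r5,r2: IF@3 ID@4 stall=0 (-) EX@5 MEM@6 WB@7
I3 add r4 <- r2,r5: IF@4 ID@5 stall=2 (RAW on I2.r2 (WB@7)) EX@8 MEM@9 WB@10
I4 add r1 <- r4,r4: IF@5 ID@8 stall=2 (RAW on I3.r4 (WB@10)) EX@11 MEM@12 WB@13
I5 sub r1 <- r5,r2: IF@8 ID@11 stall=0 (-) EX@12 MEM@13 WB@14
I6 add r3 <- r2,r4: IF@11 ID@12 stall=0 (-) EX@13 MEM@14 WB@15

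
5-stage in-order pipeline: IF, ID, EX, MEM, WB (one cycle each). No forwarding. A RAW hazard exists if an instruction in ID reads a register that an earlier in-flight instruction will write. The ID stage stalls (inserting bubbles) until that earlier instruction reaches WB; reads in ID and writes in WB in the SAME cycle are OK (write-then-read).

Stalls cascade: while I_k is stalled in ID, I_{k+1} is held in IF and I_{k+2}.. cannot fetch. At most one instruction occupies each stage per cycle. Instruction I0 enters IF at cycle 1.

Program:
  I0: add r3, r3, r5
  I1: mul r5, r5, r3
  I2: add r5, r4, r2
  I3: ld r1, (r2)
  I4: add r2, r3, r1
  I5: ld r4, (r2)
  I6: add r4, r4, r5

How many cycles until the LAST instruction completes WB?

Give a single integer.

I0 add r3 <- r3,r5: IF@1 ID@2 stall=0 (-) EX@3 MEM@4 WB@5
I1 mul r5 <- r5,r3: IF@2 ID@3 stall=2 (RAW on I0.r3 (WB@5)) EX@6 MEM@7 WB@8
I2 add r5 <- r4,r2: IF@3 ID@6 stall=0 (-) EX@7 MEM@8 WB@9
I3 ld r1 <- r2: IF@6 ID@7 stall=0 (-) EX@8 MEM@9 WB@10
I4 add r2 <- r3,r1: IF@7 ID@8 stall=2 (RAW on I3.r1 (WB@10)) EX@11 MEM@12 WB@13
I5 ld r4 <- r2: IF@8 ID@11 stall=2 (RAW on I4.r2 (WB@13)) EX@14 MEM@15 WB@16
I6 add r4 <- r4,r5: IF@11 ID@14 stall=2 (RAW on I5.r4 (WB@16)) EX@17 MEM@18 WB@19

Answer: 19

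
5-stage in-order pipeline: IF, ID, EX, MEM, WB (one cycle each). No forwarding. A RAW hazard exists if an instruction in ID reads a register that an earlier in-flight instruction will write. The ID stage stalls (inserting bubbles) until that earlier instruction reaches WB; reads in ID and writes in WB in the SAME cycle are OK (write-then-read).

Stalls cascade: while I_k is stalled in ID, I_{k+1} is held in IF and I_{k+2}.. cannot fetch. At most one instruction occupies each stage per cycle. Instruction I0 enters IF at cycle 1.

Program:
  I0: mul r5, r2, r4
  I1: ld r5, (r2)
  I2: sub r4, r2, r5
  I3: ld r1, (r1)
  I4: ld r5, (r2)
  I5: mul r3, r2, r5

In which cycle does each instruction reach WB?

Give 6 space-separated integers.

I0 mul r5 <- r2,r4: IF@1 ID@2 stall=0 (-) EX@3 MEM@4 WB@5
I1 ld r5 <- r2: IF@2 ID@3 stall=0 (-) EX@4 MEM@5 WB@6
I2 sub r4 <- r2,r5: IF@3 ID@4 stall=2 (RAW on I1.r5 (WB@6)) EX@7 MEM@8 WB@9
I3 ld r1 <- r1: IF@4 ID@7 stall=0 (-) EX@8 MEM@9 WB@10
I4 ld r5 <- r2: IF@7 ID@8 stall=0 (-) EX@9 MEM@10 WB@11
I5 mul r3 <- r2,r5: IF@8 ID@9 stall=2 (RAW on I4.r5 (WB@11)) EX@12 MEM@13 WB@14

Answer: 5 6 9 10 11 14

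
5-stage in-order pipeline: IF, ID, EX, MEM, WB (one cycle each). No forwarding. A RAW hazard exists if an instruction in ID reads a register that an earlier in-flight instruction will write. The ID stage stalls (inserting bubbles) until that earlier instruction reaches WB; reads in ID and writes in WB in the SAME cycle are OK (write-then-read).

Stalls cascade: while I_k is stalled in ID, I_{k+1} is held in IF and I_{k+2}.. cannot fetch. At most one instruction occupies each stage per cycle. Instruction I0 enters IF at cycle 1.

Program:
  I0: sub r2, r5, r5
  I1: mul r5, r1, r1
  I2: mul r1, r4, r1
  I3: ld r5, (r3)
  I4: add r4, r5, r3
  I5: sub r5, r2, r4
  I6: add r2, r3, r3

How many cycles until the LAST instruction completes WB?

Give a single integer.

I0 sub r2 <- r5,r5: IF@1 ID@2 stall=0 (-) EX@3 MEM@4 WB@5
I1 mul r5 <- r1,r1: IF@2 ID@3 stall=0 (-) EX@4 MEM@5 WB@6
I2 mul r1 <- r4,r1: IF@3 ID@4 stall=0 (-) EX@5 MEM@6 WB@7
I3 ld r5 <- r3: IF@4 ID@5 stall=0 (-) EX@6 MEM@7 WB@8
I4 add r4 <- r5,r3: IF@5 ID@6 stall=2 (RAW on I3.r5 (WB@8)) EX@9 MEM@10 WB@11
I5 sub r5 <- r2,r4: IF@6 ID@9 stall=2 (RAW on I4.r4 (WB@11)) EX@12 MEM@13 WB@14
I6 add r2 <- r3,r3: IF@9 ID@12 stall=0 (-) EX@13 MEM@14 WB@15

Answer: 15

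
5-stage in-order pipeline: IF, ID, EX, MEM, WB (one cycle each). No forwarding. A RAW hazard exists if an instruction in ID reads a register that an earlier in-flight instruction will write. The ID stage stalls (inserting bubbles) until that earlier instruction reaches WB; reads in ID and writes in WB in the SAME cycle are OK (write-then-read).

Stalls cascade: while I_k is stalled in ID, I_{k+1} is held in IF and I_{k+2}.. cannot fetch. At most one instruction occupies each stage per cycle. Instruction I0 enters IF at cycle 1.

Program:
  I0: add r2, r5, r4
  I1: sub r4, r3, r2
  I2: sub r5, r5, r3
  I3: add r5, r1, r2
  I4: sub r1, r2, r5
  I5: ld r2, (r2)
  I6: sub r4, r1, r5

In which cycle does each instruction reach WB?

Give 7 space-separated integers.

Answer: 5 8 9 10 13 14 16

Derivation:
I0 add r2 <- r5,r4: IF@1 ID@2 stall=0 (-) EX@3 MEM@4 WB@5
I1 sub r4 <- r3,r2: IF@2 ID@3 stall=2 (RAW on I0.r2 (WB@5)) EX@6 MEM@7 WB@8
I2 sub r5 <- r5,r3: IF@3 ID@6 stall=0 (-) EX@7 MEM@8 WB@9
I3 add r5 <- r1,r2: IF@6 ID@7 stall=0 (-) EX@8 MEM@9 WB@10
I4 sub r1 <- r2,r5: IF@7 ID@8 stall=2 (RAW on I3.r5 (WB@10)) EX@11 MEM@12 WB@13
I5 ld r2 <- r2: IF@8 ID@11 stall=0 (-) EX@12 MEM@13 WB@14
I6 sub r4 <- r1,r5: IF@11 ID@12 stall=1 (RAW on I4.r1 (WB@13)) EX@14 MEM@15 WB@16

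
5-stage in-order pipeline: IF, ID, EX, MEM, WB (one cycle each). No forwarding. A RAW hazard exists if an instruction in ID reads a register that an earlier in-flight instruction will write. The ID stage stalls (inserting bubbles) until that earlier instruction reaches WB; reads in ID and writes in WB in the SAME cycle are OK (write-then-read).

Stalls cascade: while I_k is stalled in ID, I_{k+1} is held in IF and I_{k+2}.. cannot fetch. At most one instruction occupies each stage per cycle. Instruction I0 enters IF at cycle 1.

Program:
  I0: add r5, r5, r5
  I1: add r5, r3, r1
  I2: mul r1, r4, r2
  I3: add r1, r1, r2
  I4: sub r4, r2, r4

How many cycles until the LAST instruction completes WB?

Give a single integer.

Answer: 11

Derivation:
I0 add r5 <- r5,r5: IF@1 ID@2 stall=0 (-) EX@3 MEM@4 WB@5
I1 add r5 <- r3,r1: IF@2 ID@3 stall=0 (-) EX@4 MEM@5 WB@6
I2 mul r1 <- r4,r2: IF@3 ID@4 stall=0 (-) EX@5 MEM@6 WB@7
I3 add r1 <- r1,r2: IF@4 ID@5 stall=2 (RAW on I2.r1 (WB@7)) EX@8 MEM@9 WB@10
I4 sub r4 <- r2,r4: IF@5 ID@8 stall=0 (-) EX@9 MEM@10 WB@11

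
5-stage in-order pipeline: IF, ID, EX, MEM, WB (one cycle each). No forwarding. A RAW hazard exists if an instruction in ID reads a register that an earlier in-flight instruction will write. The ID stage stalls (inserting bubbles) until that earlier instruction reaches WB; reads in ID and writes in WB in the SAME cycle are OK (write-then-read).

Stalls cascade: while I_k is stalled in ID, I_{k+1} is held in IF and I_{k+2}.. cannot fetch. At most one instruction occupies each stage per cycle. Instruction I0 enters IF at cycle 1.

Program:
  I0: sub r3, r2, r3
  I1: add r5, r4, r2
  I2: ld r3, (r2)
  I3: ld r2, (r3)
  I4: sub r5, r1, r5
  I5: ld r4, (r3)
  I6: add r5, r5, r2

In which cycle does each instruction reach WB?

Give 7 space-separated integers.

Answer: 5 6 7 10 11 12 14

Derivation:
I0 sub r3 <- r2,r3: IF@1 ID@2 stall=0 (-) EX@3 MEM@4 WB@5
I1 add r5 <- r4,r2: IF@2 ID@3 stall=0 (-) EX@4 MEM@5 WB@6
I2 ld r3 <- r2: IF@3 ID@4 stall=0 (-) EX@5 MEM@6 WB@7
I3 ld r2 <- r3: IF@4 ID@5 stall=2 (RAW on I2.r3 (WB@7)) EX@8 MEM@9 WB@10
I4 sub r5 <- r1,r5: IF@5 ID@8 stall=0 (-) EX@9 MEM@10 WB@11
I5 ld r4 <- r3: IF@8 ID@9 stall=0 (-) EX@10 MEM@11 WB@12
I6 add r5 <- r5,r2: IF@9 ID@10 stall=1 (RAW on I4.r5 (WB@11)) EX@12 MEM@13 WB@14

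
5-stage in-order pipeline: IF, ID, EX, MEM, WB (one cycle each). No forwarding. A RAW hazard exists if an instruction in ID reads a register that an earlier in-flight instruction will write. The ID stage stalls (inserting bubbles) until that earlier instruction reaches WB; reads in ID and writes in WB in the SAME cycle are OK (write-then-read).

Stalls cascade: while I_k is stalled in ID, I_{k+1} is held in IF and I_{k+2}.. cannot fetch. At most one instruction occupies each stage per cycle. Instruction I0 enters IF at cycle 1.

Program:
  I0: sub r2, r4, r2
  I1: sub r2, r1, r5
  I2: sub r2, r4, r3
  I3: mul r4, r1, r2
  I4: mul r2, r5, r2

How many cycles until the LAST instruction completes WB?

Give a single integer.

I0 sub r2 <- r4,r2: IF@1 ID@2 stall=0 (-) EX@3 MEM@4 WB@5
I1 sub r2 <- r1,r5: IF@2 ID@3 stall=0 (-) EX@4 MEM@5 WB@6
I2 sub r2 <- r4,r3: IF@3 ID@4 stall=0 (-) EX@5 MEM@6 WB@7
I3 mul r4 <- r1,r2: IF@4 ID@5 stall=2 (RAW on I2.r2 (WB@7)) EX@8 MEM@9 WB@10
I4 mul r2 <- r5,r2: IF@5 ID@8 stall=0 (-) EX@9 MEM@10 WB@11

Answer: 11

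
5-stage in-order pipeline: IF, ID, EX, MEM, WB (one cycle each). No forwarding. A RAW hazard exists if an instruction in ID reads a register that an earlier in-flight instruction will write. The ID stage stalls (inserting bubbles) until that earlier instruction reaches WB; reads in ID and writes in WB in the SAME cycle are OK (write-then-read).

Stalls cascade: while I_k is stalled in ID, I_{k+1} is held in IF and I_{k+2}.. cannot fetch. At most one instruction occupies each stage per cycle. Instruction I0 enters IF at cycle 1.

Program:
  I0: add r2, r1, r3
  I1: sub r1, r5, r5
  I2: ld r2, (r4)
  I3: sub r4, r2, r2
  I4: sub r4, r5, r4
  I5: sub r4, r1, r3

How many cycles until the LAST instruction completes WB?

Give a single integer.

Answer: 14

Derivation:
I0 add r2 <- r1,r3: IF@1 ID@2 stall=0 (-) EX@3 MEM@4 WB@5
I1 sub r1 <- r5,r5: IF@2 ID@3 stall=0 (-) EX@4 MEM@5 WB@6
I2 ld r2 <- r4: IF@3 ID@4 stall=0 (-) EX@5 MEM@6 WB@7
I3 sub r4 <- r2,r2: IF@4 ID@5 stall=2 (RAW on I2.r2 (WB@7)) EX@8 MEM@9 WB@10
I4 sub r4 <- r5,r4: IF@5 ID@8 stall=2 (RAW on I3.r4 (WB@10)) EX@11 MEM@12 WB@13
I5 sub r4 <- r1,r3: IF@8 ID@11 stall=0 (-) EX@12 MEM@13 WB@14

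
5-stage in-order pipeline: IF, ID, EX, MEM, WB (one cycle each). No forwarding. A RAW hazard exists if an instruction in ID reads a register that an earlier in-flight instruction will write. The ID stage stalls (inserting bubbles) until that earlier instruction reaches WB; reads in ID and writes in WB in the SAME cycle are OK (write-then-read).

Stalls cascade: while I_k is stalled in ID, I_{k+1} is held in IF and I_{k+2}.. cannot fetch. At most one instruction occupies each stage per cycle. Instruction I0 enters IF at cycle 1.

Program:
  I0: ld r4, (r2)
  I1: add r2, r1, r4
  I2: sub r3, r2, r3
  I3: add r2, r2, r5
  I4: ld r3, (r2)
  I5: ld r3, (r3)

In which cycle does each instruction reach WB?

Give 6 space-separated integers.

Answer: 5 8 11 12 15 18

Derivation:
I0 ld r4 <- r2: IF@1 ID@2 stall=0 (-) EX@3 MEM@4 WB@5
I1 add r2 <- r1,r4: IF@2 ID@3 stall=2 (RAW on I0.r4 (WB@5)) EX@6 MEM@7 WB@8
I2 sub r3 <- r2,r3: IF@3 ID@6 stall=2 (RAW on I1.r2 (WB@8)) EX@9 MEM@10 WB@11
I3 add r2 <- r2,r5: IF@6 ID@9 stall=0 (-) EX@10 MEM@11 WB@12
I4 ld r3 <- r2: IF@9 ID@10 stall=2 (RAW on I3.r2 (WB@12)) EX@13 MEM@14 WB@15
I5 ld r3 <- r3: IF@10 ID@13 stall=2 (RAW on I4.r3 (WB@15)) EX@16 MEM@17 WB@18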